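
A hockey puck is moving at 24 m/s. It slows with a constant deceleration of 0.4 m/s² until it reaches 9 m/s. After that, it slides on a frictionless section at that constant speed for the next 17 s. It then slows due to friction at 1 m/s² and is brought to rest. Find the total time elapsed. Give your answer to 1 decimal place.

63.5 s

Phase 1 (decelerating): v₀ = 24.0 m/s, a = -0.4 m/s².
v = v₀ + at → t = (9 − 24.0) / -0.4 = 37.5 s
v² = v₀² + 2aΔx → Δx = (9² − 24.0²)/(2·-0.4) = 619 m

Phase 2 (constant speed): v₀ = 9.00 m/s, a = 0 m/s².
v = v₀ + at = 9.00 + (0)(17) = 9.00 m/s
Δx = v₀t + ½at² = 9.00·17 + 0.5·0·17² = 153 m

Phase 3 (decelerating): v₀ = 9.00 m/s, a = -1 m/s².
v = v₀ + at → t = (0 − 9.00) / -1 = 9.00 s
v² = v₀² + 2aΔx → Δx = (0² − 9.00²)/(2·-1) = 40.5 m
Total time = 37.5 + 17.0 + 9.00 = 63.5 s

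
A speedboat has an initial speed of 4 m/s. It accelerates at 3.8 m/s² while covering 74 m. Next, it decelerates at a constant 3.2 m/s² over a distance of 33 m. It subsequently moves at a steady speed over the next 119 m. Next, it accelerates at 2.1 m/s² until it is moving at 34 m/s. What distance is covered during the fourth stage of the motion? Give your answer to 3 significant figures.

Phase 1 (accelerating): v₀ = 4.00 m/s, a = 3.8 m/s².
v² = v₀² + 2aΔx = 4.00² + 2·3.8·74 = 578 → v = 24.0 m/s
t = (v − v₀)/a = (24.0 − 4.00)/3.8 = 5.28 s

Phase 2 (decelerating): v₀ = 24.0 m/s, a = -3.2 m/s².
v² = v₀² + 2aΔx = 24.0² + 2·-3.2·33 = 367 → v = 19.2 m/s
t = (v − v₀)/a = (19.2 − 24.0)/-3.2 = 1.53 s

Phase 3 (constant speed): v₀ = 19.2 m/s, a = 0 m/s².
Constant speed: t = d/v = 119/19.2 = 6.21 s

Phase 4 (accelerating): v₀ = 19.2 m/s, a = 2.1 m/s².
v = v₀ + at → t = (34 − 19.2) / 2.1 = 7.07 s
v² = v₀² + 2aΔx → Δx = (34² − 19.2²)/(2·2.1) = 188 m
Distance in phase 4 = 188 m

188 m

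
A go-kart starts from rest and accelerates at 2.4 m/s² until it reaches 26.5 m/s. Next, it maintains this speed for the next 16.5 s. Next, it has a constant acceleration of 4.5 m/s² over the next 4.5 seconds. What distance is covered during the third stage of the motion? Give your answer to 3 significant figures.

165 m

Phase 1 (accelerating): v₀ = 0 m/s, a = 2.4 m/s².
v = v₀ + at → t = (26.5 − 0) / 2.4 = 11.0 s
v² = v₀² + 2aΔx → Δx = (26.5² − 0²)/(2·2.4) = 146 m

Phase 2 (constant speed): v₀ = 26.5 m/s, a = 0 m/s².
v = v₀ + at = 26.5 + (0)(16.5) = 26.5 m/s
Δx = v₀t + ½at² = 26.5·16.5 + 0.5·0·16.5² = 437 m

Phase 3 (accelerating): v₀ = 26.5 m/s, a = 4.5 m/s².
v = v₀ + at = 26.5 + (4.5)(4.5) = 46.8 m/s
Δx = v₀t + ½at² = 26.5·4.5 + 0.5·4.5·4.5² = 165 m
Distance in phase 3 = 165 m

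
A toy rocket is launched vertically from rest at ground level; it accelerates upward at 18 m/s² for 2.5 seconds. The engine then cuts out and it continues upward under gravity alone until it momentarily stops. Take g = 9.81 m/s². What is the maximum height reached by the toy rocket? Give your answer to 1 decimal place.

Phase 1 (powered ascent): v₀ = 0 m/s, a = 18 m/s².
v = v₀ + at = 0 + (18)(2.5) = 45.0 m/s
Δx = v₀t + ½at² = 0·2.5 + 0.5·18·2.5² = 56.2 m

Phase 2 (coasting upward): v₀ = 45.0 m/s, a = -9.81 m/s².
v = v₀ + at → t = (0 − 45.0) / -9.81 = 4.59 s
v² = v₀² + 2aΔx → Δx = (0² − 45.0²)/(2·-9.81) = 103 m
Maximum height = 56.2 + 103 = 159 m

159.5 m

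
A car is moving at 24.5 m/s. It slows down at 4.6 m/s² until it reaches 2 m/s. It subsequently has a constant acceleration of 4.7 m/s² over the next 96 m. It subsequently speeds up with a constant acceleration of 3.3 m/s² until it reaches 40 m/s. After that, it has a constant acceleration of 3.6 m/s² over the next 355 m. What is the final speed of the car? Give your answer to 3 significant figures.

Phase 1 (decelerating): v₀ = 24.5 m/s, a = -4.6 m/s².
v = v₀ + at → t = (2 − 24.5) / -4.6 = 4.89 s
v² = v₀² + 2aΔx → Δx = (2² − 24.5²)/(2·-4.6) = 64.8 m

Phase 2 (accelerating): v₀ = 2.00 m/s, a = 4.7 m/s².
v² = v₀² + 2aΔx = 2.00² + 2·4.7·96 = 906 → v = 30.1 m/s
t = (v − v₀)/a = (30.1 − 2.00)/4.7 = 5.98 s

Phase 3 (accelerating): v₀ = 30.1 m/s, a = 3.3 m/s².
v = v₀ + at → t = (40 − 30.1) / 3.3 = 3.00 s
v² = v₀² + 2aΔx → Δx = (40² − 30.1²)/(2·3.3) = 105 m

Phase 4 (accelerating): v₀ = 40.0 m/s, a = 3.6 m/s².
v² = v₀² + 2aΔx = 40.0² + 2·3.6·355 = 4160 → v = 64.5 m/s
t = (v − v₀)/a = (64.5 − 40.0)/3.6 = 6.80 s
Final speed = 64.5 m/s

64.5 m/s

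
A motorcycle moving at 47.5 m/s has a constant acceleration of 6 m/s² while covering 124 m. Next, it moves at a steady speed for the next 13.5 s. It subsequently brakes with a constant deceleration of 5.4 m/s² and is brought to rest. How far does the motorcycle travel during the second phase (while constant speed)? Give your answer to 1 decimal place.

Phase 1 (accelerating): v₀ = 47.5 m/s, a = 6 m/s².
v² = v₀² + 2aΔx = 47.5² + 2·6·124 = 3740 → v = 61.2 m/s
t = (v − v₀)/a = (61.2 − 47.5)/6 = 2.28 s

Phase 2 (constant speed): v₀ = 61.2 m/s, a = 0 m/s².
v = v₀ + at = 61.2 + (0)(13.5) = 61.2 m/s
Δx = v₀t + ½at² = 61.2·13.5 + 0.5·0·13.5² = 826 m
Distance in phase 2 = 826 m

826.1 m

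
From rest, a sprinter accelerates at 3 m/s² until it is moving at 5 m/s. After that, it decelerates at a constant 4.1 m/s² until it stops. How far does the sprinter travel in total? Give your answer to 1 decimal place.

Phase 1 (accelerating): v₀ = 0 m/s, a = 3 m/s².
v = v₀ + at → t = (5 − 0) / 3 = 1.67 s
v² = v₀² + 2aΔx → Δx = (5² − 0²)/(2·3) = 4.17 m

Phase 2 (decelerating): v₀ = 5.00 m/s, a = -4.1 m/s².
v = v₀ + at → t = (0 − 5.00) / -4.1 = 1.22 s
v² = v₀² + 2aΔx → Δx = (0² − 5.00²)/(2·-4.1) = 3.05 m
Total distance = 4.17 + 3.05 = 7.22 m

7.2 m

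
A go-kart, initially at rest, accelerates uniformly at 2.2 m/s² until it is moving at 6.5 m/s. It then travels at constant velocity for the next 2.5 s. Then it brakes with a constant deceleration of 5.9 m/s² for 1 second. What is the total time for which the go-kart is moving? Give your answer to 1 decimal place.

Phase 1 (accelerating): v₀ = 0 m/s, a = 2.2 m/s².
v = v₀ + at → t = (6.5 − 0) / 2.2 = 2.95 s
v² = v₀² + 2aΔx → Δx = (6.5² − 0²)/(2·2.2) = 9.60 m

Phase 2 (constant speed): v₀ = 6.50 m/s, a = 0 m/s².
v = v₀ + at = 6.50 + (0)(2.5) = 6.50 m/s
Δx = v₀t + ½at² = 6.50·2.5 + 0.5·0·2.5² = 16.2 m

Phase 3 (decelerating): v₀ = 6.50 m/s, a = -5.9 m/s².
v = v₀ + at = 6.50 + (-5.9)(1) = 0.600 m/s
Δx = v₀t + ½at² = 6.50·1 + 0.5·-5.9·1² = 3.55 m
Total time = 2.95 + 2.50 + 1.00 = 6.45 s

6.5 s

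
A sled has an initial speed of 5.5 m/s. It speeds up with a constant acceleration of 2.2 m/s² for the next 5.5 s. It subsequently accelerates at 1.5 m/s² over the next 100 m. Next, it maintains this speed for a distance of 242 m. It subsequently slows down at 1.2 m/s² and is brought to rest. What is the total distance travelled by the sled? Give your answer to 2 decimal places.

Phase 1 (accelerating): v₀ = 5.50 m/s, a = 2.2 m/s².
v = v₀ + at = 5.50 + (2.2)(5.5) = 17.6 m/s
Δx = v₀t + ½at² = 5.50·5.5 + 0.5·2.2·5.5² = 63.5 m

Phase 2 (accelerating): v₀ = 17.6 m/s, a = 1.5 m/s².
v² = v₀² + 2aΔx = 17.6² + 2·1.5·100 = 610 → v = 24.7 m/s
t = (v − v₀)/a = (24.7 − 17.6)/1.5 = 4.73 s

Phase 3 (constant speed): v₀ = 24.7 m/s, a = 0 m/s².
Constant speed: t = d/v = 242/24.7 = 9.80 s

Phase 4 (decelerating): v₀ = 24.7 m/s, a = -1.2 m/s².
v = v₀ + at → t = (0 − 24.7) / -1.2 = 20.6 s
v² = v₀² + 2aΔx → Δx = (0² − 24.7²)/(2·-1.2) = 254 m
Total distance = 63.5 + 100 + 242 + 254 = 660 m

659.59 m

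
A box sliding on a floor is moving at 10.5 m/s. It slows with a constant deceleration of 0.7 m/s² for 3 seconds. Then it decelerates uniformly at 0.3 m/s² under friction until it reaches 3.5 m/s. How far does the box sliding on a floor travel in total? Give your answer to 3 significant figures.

Phase 1 (decelerating): v₀ = 10.5 m/s, a = -0.7 m/s².
v = v₀ + at = 10.5 + (-0.7)(3) = 8.40 m/s
Δx = v₀t + ½at² = 10.5·3 + 0.5·-0.7·3² = 28.4 m

Phase 2 (decelerating): v₀ = 8.40 m/s, a = -0.3 m/s².
v = v₀ + at → t = (3.5 − 8.40) / -0.3 = 16.3 s
v² = v₀² + 2aΔx → Δx = (3.5² − 8.40²)/(2·-0.3) = 97.2 m
Total distance = 28.4 + 97.2 = 126 m

126 m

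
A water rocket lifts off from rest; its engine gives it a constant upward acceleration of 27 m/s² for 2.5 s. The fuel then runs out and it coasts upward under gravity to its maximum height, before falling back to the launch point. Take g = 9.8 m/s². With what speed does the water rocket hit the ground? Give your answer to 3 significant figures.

Phase 1 (powered ascent): v₀ = 0 m/s, a = 27 m/s².
v = v₀ + at = 0 + (27)(2.5) = 67.5 m/s
Δx = v₀t + ½at² = 0·2.5 + 0.5·27·2.5² = 84.4 m

Phase 2 (coasting upward): v₀ = 67.5 m/s, a = -9.8 m/s².
v = v₀ + at → t = (0 − 67.5) / -9.8 = 6.89 s
v² = v₀² + 2aΔx → Δx = (0² − 67.5²)/(2·-9.8) = 232 m

Phase 3 (free fall): v₀ = 0 m/s, a = -9.8 m/s².
Falls 317 m from rest: t = √(2·317/9.8) = 8.04 s; v = g·t = 78.8 m/s.
Impact speed = 78.8 m/s

78.8 m/s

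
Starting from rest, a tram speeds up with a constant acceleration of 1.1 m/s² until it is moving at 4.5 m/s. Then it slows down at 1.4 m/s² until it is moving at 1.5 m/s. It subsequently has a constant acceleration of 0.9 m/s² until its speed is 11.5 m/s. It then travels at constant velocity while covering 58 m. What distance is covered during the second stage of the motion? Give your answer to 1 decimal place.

Phase 1 (accelerating): v₀ = 0 m/s, a = 1.1 m/s².
v = v₀ + at → t = (4.5 − 0) / 1.1 = 4.09 s
v² = v₀² + 2aΔx → Δx = (4.5² − 0²)/(2·1.1) = 9.20 m

Phase 2 (decelerating): v₀ = 4.50 m/s, a = -1.4 m/s².
v = v₀ + at → t = (1.5 − 4.50) / -1.4 = 2.14 s
v² = v₀² + 2aΔx → Δx = (1.5² − 4.50²)/(2·-1.4) = 6.43 m
Distance in phase 2 = 6.43 m

6.4 m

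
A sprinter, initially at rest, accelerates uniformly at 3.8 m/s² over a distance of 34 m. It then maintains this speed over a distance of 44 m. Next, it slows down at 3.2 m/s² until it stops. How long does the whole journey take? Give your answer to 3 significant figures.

Phase 1 (accelerating): v₀ = 0 m/s, a = 3.8 m/s².
v² = v₀² + 2aΔx = 0² + 2·3.8·34 = 258 → v = 16.1 m/s
t = (v − v₀)/a = (16.1 − 0)/3.8 = 4.23 s

Phase 2 (constant speed): v₀ = 16.1 m/s, a = 0 m/s².
Constant speed: t = d/v = 44/16.1 = 2.74 s

Phase 3 (decelerating): v₀ = 16.1 m/s, a = -3.2 m/s².
v = v₀ + at → t = (0 − 16.1) / -3.2 = 5.02 s
v² = v₀² + 2aΔx → Δx = (0² − 16.1²)/(2·-3.2) = 40.4 m
Total time = 4.23 + 2.74 + 5.02 = 12.0 s

12.0 s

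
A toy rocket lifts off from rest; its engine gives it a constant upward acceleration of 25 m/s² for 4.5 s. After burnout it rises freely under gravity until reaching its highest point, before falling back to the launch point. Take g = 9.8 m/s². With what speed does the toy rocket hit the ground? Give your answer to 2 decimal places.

132.73 m/s

Phase 1 (powered ascent): v₀ = 0 m/s, a = 25 m/s².
v = v₀ + at = 0 + (25)(4.5) = 112 m/s
Δx = v₀t + ½at² = 0·4.5 + 0.5·25·4.5² = 253 m

Phase 2 (coasting upward): v₀ = 112 m/s, a = -9.8 m/s².
v = v₀ + at → t = (0 − 112) / -9.8 = 11.5 s
v² = v₀² + 2aΔx → Δx = (0² − 112²)/(2·-9.8) = 646 m

Phase 3 (free fall): v₀ = 0 m/s, a = -9.8 m/s².
Falls 899 m from rest: t = √(2·899/9.8) = 13.5 s; v = g·t = 133 m/s.
Impact speed = 133 m/s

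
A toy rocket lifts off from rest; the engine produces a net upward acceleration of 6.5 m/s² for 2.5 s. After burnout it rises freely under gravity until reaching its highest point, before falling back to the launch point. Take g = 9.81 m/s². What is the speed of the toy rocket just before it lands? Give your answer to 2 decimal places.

Phase 1 (powered ascent): v₀ = 0 m/s, a = 6.5 m/s².
v = v₀ + at = 0 + (6.5)(2.5) = 16.2 m/s
Δx = v₀t + ½at² = 0·2.5 + 0.5·6.5·2.5² = 20.3 m

Phase 2 (coasting upward): v₀ = 16.2 m/s, a = -9.81 m/s².
v = v₀ + at → t = (0 − 16.2) / -9.81 = 1.66 s
v² = v₀² + 2aΔx → Δx = (0² − 16.2²)/(2·-9.81) = 13.5 m

Phase 3 (free fall): v₀ = 0 m/s, a = -9.81 m/s².
Falls 33.8 m from rest: t = √(2·33.8/9.81) = 2.62 s; v = g·t = 25.7 m/s.
Impact speed = 25.7 m/s

25.74 m/s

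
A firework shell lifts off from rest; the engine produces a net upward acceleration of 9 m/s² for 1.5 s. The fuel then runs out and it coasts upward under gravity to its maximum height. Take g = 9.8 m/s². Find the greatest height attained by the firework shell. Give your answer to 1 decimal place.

19.4 m

Phase 1 (powered ascent): v₀ = 0 m/s, a = 9 m/s².
v = v₀ + at = 0 + (9)(1.5) = 13.5 m/s
Δx = v₀t + ½at² = 0·1.5 + 0.5·9·1.5² = 10.1 m

Phase 2 (coasting upward): v₀ = 13.5 m/s, a = -9.8 m/s².
v = v₀ + at → t = (0 − 13.5) / -9.8 = 1.38 s
v² = v₀² + 2aΔx → Δx = (0² − 13.5²)/(2·-9.8) = 9.30 m
Maximum height = 10.1 + 9.30 = 19.4 m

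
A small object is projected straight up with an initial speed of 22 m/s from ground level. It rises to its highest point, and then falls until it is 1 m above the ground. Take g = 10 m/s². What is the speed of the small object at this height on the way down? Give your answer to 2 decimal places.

21.54 m/s

Phase 1 (rising): v₀ = 22.0 m/s, a = -10 m/s².
v = v₀ + at → t = (0 − 22.0) / -10 = 2.20 s
v² = v₀² + 2aΔx → Δx = (0² − 22.0²)/(2·-10) = 24.2 m

Phase 2 (falling): v₀ = 0 m/s, a = -10 m/s².
Falls 23.2 m from rest: t = √(2·23.2/10) = 2.15 s; v = g·t = 21.5 m/s.
Final speed = 21.5 m/s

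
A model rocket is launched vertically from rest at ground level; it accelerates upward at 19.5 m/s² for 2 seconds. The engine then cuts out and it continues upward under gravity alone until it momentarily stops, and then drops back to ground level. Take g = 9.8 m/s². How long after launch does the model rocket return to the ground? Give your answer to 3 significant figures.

Phase 1 (powered ascent): v₀ = 0 m/s, a = 19.5 m/s².
v = v₀ + at = 0 + (19.5)(2) = 39.0 m/s
Δx = v₀t + ½at² = 0·2 + 0.5·19.5·2² = 39.0 m

Phase 2 (coasting upward): v₀ = 39.0 m/s, a = -9.8 m/s².
v = v₀ + at → t = (0 − 39.0) / -9.8 = 3.98 s
v² = v₀² + 2aΔx → Δx = (0² − 39.0²)/(2·-9.8) = 77.6 m

Phase 3 (free fall): v₀ = 0 m/s, a = -9.8 m/s².
Falls 117 m from rest: t = √(2·117/9.8) = 4.88 s; v = g·t = 47.8 m/s.
Total time = 2.00 + 3.98 + 4.88 = 10.9 s

10.9 s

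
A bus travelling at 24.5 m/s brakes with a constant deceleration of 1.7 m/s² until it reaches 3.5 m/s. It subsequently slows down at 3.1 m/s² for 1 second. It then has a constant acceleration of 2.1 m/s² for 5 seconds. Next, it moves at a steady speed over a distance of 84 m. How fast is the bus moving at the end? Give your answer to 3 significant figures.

10.9 m/s

Phase 1 (decelerating): v₀ = 24.5 m/s, a = -1.7 m/s².
v = v₀ + at → t = (3.5 − 24.5) / -1.7 = 12.4 s
v² = v₀² + 2aΔx → Δx = (3.5² − 24.5²)/(2·-1.7) = 173 m

Phase 2 (decelerating): v₀ = 3.50 m/s, a = -3.1 m/s².
v = v₀ + at = 3.50 + (-3.1)(1) = 0.400 m/s
Δx = v₀t + ½at² = 3.50·1 + 0.5·-3.1·1² = 1.95 m

Phase 3 (accelerating): v₀ = 0.400 m/s, a = 2.1 m/s².
v = v₀ + at = 0.400 + (2.1)(5) = 10.9 m/s
Δx = v₀t + ½at² = 0.400·5 + 0.5·2.1·5² = 28.2 m

Phase 4 (constant speed): v₀ = 10.9 m/s, a = 0 m/s².
Constant speed: t = d/v = 84/10.9 = 7.71 s
Final speed = 10.9 m/s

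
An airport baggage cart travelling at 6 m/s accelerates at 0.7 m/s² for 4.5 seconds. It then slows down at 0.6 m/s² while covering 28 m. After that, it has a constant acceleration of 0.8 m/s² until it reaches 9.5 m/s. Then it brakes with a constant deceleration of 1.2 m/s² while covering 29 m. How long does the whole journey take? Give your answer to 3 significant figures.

15.1 s

Phase 1 (accelerating): v₀ = 6.00 m/s, a = 0.7 m/s².
v = v₀ + at = 6.00 + (0.7)(4.5) = 9.15 m/s
Δx = v₀t + ½at² = 6.00·4.5 + 0.5·0.7·4.5² = 34.1 m

Phase 2 (decelerating): v₀ = 9.15 m/s, a = -0.6 m/s².
v² = v₀² + 2aΔx = 9.15² + 2·-0.6·28 = 50.1 → v = 7.08 m/s
t = (v − v₀)/a = (7.08 − 9.15)/-0.6 = 3.45 s

Phase 3 (accelerating): v₀ = 7.08 m/s, a = 0.8 m/s².
v = v₀ + at → t = (9.5 − 7.08) / 0.8 = 3.03 s
v² = v₀² + 2aΔx → Δx = (9.5² − 7.08²)/(2·0.8) = 25.1 m

Phase 4 (decelerating): v₀ = 9.50 m/s, a = -1.2 m/s².
v² = v₀² + 2aΔx = 9.50² + 2·-1.2·29 = 20.7 → v = 4.54 m/s
t = (v − v₀)/a = (4.54 − 9.50)/-1.2 = 4.13 s
Total time = 4.50 + 3.45 + 3.03 + 4.13 = 15.1 s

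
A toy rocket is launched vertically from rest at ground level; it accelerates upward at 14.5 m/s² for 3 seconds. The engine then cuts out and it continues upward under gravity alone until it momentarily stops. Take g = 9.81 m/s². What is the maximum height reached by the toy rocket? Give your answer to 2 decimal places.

Phase 1 (powered ascent): v₀ = 0 m/s, a = 14.5 m/s².
v = v₀ + at = 0 + (14.5)(3) = 43.5 m/s
Δx = v₀t + ½at² = 0·3 + 0.5·14.5·3² = 65.2 m

Phase 2 (coasting upward): v₀ = 43.5 m/s, a = -9.81 m/s².
v = v₀ + at → t = (0 − 43.5) / -9.81 = 4.43 s
v² = v₀² + 2aΔx → Δx = (0² − 43.5²)/(2·-9.81) = 96.4 m
Maximum height = 65.2 + 96.4 = 162 m

161.69 m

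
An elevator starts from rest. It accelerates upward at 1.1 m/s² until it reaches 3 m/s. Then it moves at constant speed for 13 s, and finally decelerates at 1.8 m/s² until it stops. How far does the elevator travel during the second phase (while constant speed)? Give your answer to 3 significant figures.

Phase 1 (accelerating): v₀ = 0 m/s, a = 1.1 m/s².
v = v₀ + at → t = (3 − 0) / 1.1 = 2.73 s
v² = v₀² + 2aΔx → Δx = (3² − 0²)/(2·1.1) = 4.09 m

Phase 2 (constant speed): v₀ = 3.00 m/s, a = 0 m/s².
v = v₀ + at = 3.00 + (0)(13) = 3.00 m/s
Δx = v₀t + ½at² = 3.00·13 + 0.5·0·13² = 39.0 m
Distance in phase 2 = 39.0 m

39.0 m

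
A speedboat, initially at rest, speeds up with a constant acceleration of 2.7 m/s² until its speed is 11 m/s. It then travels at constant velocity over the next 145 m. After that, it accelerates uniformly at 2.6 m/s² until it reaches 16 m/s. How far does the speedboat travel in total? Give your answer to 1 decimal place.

Phase 1 (accelerating): v₀ = 0 m/s, a = 2.7 m/s².
v = v₀ + at → t = (11 − 0) / 2.7 = 4.07 s
v² = v₀² + 2aΔx → Δx = (11² − 0²)/(2·2.7) = 22.4 m

Phase 2 (constant speed): v₀ = 11.0 m/s, a = 0 m/s².
Constant speed: t = d/v = 145/11.0 = 13.2 s

Phase 3 (accelerating): v₀ = 11.0 m/s, a = 2.6 m/s².
v = v₀ + at → t = (16 − 11.0) / 2.6 = 1.92 s
v² = v₀² + 2aΔx → Δx = (16² − 11.0²)/(2·2.6) = 26.0 m
Total distance = 22.4 + 145 + 26.0 = 193 m

193.4 m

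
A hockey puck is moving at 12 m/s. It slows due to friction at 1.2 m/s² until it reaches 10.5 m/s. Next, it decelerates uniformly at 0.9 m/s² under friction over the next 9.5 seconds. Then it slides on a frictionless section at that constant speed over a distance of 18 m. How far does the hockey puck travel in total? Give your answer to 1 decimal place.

91.2 m

Phase 1 (decelerating): v₀ = 12.0 m/s, a = -1.2 m/s².
v = v₀ + at → t = (10.5 − 12.0) / -1.2 = 1.25 s
v² = v₀² + 2aΔx → Δx = (10.5² − 12.0²)/(2·-1.2) = 14.1 m

Phase 2 (decelerating): v₀ = 10.5 m/s, a = -0.9 m/s².
v = v₀ + at = 10.5 + (-0.9)(9.5) = 1.95 m/s
Δx = v₀t + ½at² = 10.5·9.5 + 0.5·-0.9·9.5² = 59.1 m

Phase 3 (constant speed): v₀ = 1.95 m/s, a = 0 m/s².
Constant speed: t = d/v = 18/1.95 = 9.23 s
Total distance = 14.1 + 59.1 + 18.0 = 91.2 m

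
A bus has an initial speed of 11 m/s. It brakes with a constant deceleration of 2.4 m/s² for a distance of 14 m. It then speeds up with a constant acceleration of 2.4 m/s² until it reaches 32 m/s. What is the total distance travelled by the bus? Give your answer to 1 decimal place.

Phase 1 (decelerating): v₀ = 11.0 m/s, a = -2.4 m/s².
v² = v₀² + 2aΔx = 11.0² + 2·-2.4·14 = 53.8 → v = 7.33 m/s
t = (v − v₀)/a = (7.33 − 11.0)/-2.4 = 1.53 s

Phase 2 (accelerating): v₀ = 7.33 m/s, a = 2.4 m/s².
v = v₀ + at → t = (32 − 7.33) / 2.4 = 10.3 s
v² = v₀² + 2aΔx → Δx = (32² − 7.33²)/(2·2.4) = 202 m
Total distance = 14.0 + 202 = 216 m

216.1 m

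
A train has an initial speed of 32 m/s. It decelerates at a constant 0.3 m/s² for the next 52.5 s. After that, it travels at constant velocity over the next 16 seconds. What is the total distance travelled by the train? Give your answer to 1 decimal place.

1526.6 m

Phase 1 (decelerating): v₀ = 32.0 m/s, a = -0.3 m/s².
v = v₀ + at = 32.0 + (-0.3)(52.5) = 16.2 m/s
Δx = v₀t + ½at² = 32.0·52.5 + 0.5·-0.3·52.5² = 1270 m

Phase 2 (constant speed): v₀ = 16.2 m/s, a = 0 m/s².
v = v₀ + at = 16.2 + (0)(16) = 16.2 m/s
Δx = v₀t + ½at² = 16.2·16 + 0.5·0·16² = 260 m
Total distance = 1270 + 260 = 1530 m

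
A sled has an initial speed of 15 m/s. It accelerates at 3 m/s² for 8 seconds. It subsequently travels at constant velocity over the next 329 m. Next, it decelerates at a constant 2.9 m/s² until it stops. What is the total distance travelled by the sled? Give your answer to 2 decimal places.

807.24 m

Phase 1 (accelerating): v₀ = 15.0 m/s, a = 3 m/s².
v = v₀ + at = 15.0 + (3)(8) = 39.0 m/s
Δx = v₀t + ½at² = 15.0·8 + 0.5·3·8² = 216 m

Phase 2 (constant speed): v₀ = 39.0 m/s, a = 0 m/s².
Constant speed: t = d/v = 329/39.0 = 8.44 s

Phase 3 (decelerating): v₀ = 39.0 m/s, a = -2.9 m/s².
v = v₀ + at → t = (0 − 39.0) / -2.9 = 13.4 s
v² = v₀² + 2aΔx → Δx = (0² − 39.0²)/(2·-2.9) = 262 m
Total distance = 216 + 329 + 262 = 807 m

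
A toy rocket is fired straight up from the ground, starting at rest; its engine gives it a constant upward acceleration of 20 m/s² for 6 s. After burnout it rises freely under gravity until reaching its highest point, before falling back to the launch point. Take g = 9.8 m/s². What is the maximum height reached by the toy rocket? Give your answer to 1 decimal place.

1094.7 m

Phase 1 (powered ascent): v₀ = 0 m/s, a = 20 m/s².
v = v₀ + at = 0 + (20)(6) = 120 m/s
Δx = v₀t + ½at² = 0·6 + 0.5·20·6² = 360 m

Phase 2 (coasting upward): v₀ = 120 m/s, a = -9.8 m/s².
v = v₀ + at → t = (0 − 120) / -9.8 = 12.2 s
v² = v₀² + 2aΔx → Δx = (0² − 120²)/(2·-9.8) = 735 m
Maximum height = 360 + 735 = 1090 m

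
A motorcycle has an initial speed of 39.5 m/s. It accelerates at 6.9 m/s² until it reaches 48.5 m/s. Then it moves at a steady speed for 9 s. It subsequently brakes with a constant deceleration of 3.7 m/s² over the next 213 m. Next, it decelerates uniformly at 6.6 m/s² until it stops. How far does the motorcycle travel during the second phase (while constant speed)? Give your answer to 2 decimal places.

436.50 m

Phase 1 (accelerating): v₀ = 39.5 m/s, a = 6.9 m/s².
v = v₀ + at → t = (48.5 − 39.5) / 6.9 = 1.30 s
v² = v₀² + 2aΔx → Δx = (48.5² − 39.5²)/(2·6.9) = 57.4 m

Phase 2 (constant speed): v₀ = 48.5 m/s, a = 0 m/s².
v = v₀ + at = 48.5 + (0)(9) = 48.5 m/s
Δx = v₀t + ½at² = 48.5·9 + 0.5·0·9² = 436 m
Distance in phase 2 = 436 m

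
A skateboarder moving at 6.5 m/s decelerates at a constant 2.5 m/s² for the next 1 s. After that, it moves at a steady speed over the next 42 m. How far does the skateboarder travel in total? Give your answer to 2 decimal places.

47.25 m

Phase 1 (decelerating): v₀ = 6.50 m/s, a = -2.5 m/s².
v = v₀ + at = 6.50 + (-2.5)(1) = 4.00 m/s
Δx = v₀t + ½at² = 6.50·1 + 0.5·-2.5·1² = 5.25 m

Phase 2 (constant speed): v₀ = 4.00 m/s, a = 0 m/s².
Constant speed: t = d/v = 42/4.00 = 10.5 s
Total distance = 5.25 + 42.0 = 47.2 m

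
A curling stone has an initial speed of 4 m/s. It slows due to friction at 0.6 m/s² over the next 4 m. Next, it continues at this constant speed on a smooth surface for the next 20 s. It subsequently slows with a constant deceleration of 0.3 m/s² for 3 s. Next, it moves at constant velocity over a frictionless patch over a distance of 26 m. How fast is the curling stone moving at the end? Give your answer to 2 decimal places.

2.45 m/s

Phase 1 (decelerating): v₀ = 4.00 m/s, a = -0.6 m/s².
v² = v₀² + 2aΔx = 4.00² + 2·-0.6·4 = 11.2 → v = 3.35 m/s
t = (v − v₀)/a = (3.35 − 4.00)/-0.6 = 1.09 s

Phase 2 (constant speed): v₀ = 3.35 m/s, a = 0 m/s².
v = v₀ + at = 3.35 + (0)(20) = 3.35 m/s
Δx = v₀t + ½at² = 3.35·20 + 0.5·0·20² = 66.9 m

Phase 3 (decelerating): v₀ = 3.35 m/s, a = -0.3 m/s².
v = v₀ + at = 3.35 + (-0.3)(3) = 2.45 m/s
Δx = v₀t + ½at² = 3.35·3 + 0.5·-0.3·3² = 8.69 m

Phase 4 (constant speed): v₀ = 2.45 m/s, a = 0 m/s².
Constant speed: t = d/v = 26/2.45 = 10.6 s
Final speed = 2.45 m/s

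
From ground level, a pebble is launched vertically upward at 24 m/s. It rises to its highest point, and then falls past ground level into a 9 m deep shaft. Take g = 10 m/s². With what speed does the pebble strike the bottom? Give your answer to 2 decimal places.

Phase 1 (rising): v₀ = 24.0 m/s, a = -10 m/s².
v = v₀ + at → t = (0 − 24.0) / -10 = 2.40 s
v² = v₀² + 2aΔx → Δx = (0² − 24.0²)/(2·-10) = 28.8 m

Phase 2 (falling): v₀ = 0 m/s, a = -10 m/s².
Falls 37.8 m from rest: t = √(2·37.8/10) = 2.75 s; v = g·t = 27.5 m/s.
Final speed = 27.5 m/s

27.50 m/s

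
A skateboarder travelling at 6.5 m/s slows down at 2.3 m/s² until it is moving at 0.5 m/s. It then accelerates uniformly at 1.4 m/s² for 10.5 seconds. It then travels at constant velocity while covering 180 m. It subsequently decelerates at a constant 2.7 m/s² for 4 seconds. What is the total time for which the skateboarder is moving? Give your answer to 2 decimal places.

Phase 1 (decelerating): v₀ = 6.50 m/s, a = -2.3 m/s².
v = v₀ + at → t = (0.5 − 6.50) / -2.3 = 2.61 s
v² = v₀² + 2aΔx → Δx = (0.5² − 6.50²)/(2·-2.3) = 9.13 m

Phase 2 (accelerating): v₀ = 0.500 m/s, a = 1.4 m/s².
v = v₀ + at = 0.500 + (1.4)(10.5) = 15.2 m/s
Δx = v₀t + ½at² = 0.500·10.5 + 0.5·1.4·10.5² = 82.4 m

Phase 3 (constant speed): v₀ = 15.2 m/s, a = 0 m/s².
Constant speed: t = d/v = 180/15.2 = 11.8 s

Phase 4 (decelerating): v₀ = 15.2 m/s, a = -2.7 m/s².
v = v₀ + at = 15.2 + (-2.7)(4) = 4.40 m/s
Δx = v₀t + ½at² = 15.2·4 + 0.5·-2.7·4² = 39.2 m
Total time = 2.61 + 10.5 + 11.8 + 4.00 = 29.0 s

28.95 s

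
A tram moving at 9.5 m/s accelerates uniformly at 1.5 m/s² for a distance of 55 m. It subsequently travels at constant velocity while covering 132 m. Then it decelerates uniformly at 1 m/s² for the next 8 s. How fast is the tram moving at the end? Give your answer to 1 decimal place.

8.0 m/s

Phase 1 (accelerating): v₀ = 9.50 m/s, a = 1.5 m/s².
v² = v₀² + 2aΔx = 9.50² + 2·1.5·55 = 255 → v = 16.0 m/s
t = (v − v₀)/a = (16.0 − 9.50)/1.5 = 4.32 s

Phase 2 (constant speed): v₀ = 16.0 m/s, a = 0 m/s².
Constant speed: t = d/v = 132/16.0 = 8.26 s

Phase 3 (decelerating): v₀ = 16.0 m/s, a = -1 m/s².
v = v₀ + at = 16.0 + (-1)(8) = 7.98 m/s
Δx = v₀t + ½at² = 16.0·8 + 0.5·-1·8² = 95.8 m
Final speed = 7.98 m/s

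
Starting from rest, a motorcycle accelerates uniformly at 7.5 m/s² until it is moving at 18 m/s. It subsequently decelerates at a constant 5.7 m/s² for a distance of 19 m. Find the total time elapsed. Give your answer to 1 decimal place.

Phase 1 (accelerating): v₀ = 0 m/s, a = 7.5 m/s².
v = v₀ + at → t = (18 − 0) / 7.5 = 2.40 s
v² = v₀² + 2aΔx → Δx = (18² − 0²)/(2·7.5) = 21.6 m

Phase 2 (decelerating): v₀ = 18.0 m/s, a = -5.7 m/s².
v² = v₀² + 2aΔx = 18.0² + 2·-5.7·19 = 107 → v = 10.4 m/s
t = (v − v₀)/a = (10.4 − 18.0)/-5.7 = 1.34 s
Total time = 2.40 + 1.34 = 3.74 s

3.7 s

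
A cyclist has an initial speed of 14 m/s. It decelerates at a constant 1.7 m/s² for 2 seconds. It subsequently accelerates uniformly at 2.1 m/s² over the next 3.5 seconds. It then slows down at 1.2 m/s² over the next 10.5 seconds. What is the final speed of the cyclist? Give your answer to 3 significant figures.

5.35 m/s

Phase 1 (decelerating): v₀ = 14.0 m/s, a = -1.7 m/s².
v = v₀ + at = 14.0 + (-1.7)(2) = 10.6 m/s
Δx = v₀t + ½at² = 14.0·2 + 0.5·-1.7·2² = 24.6 m

Phase 2 (accelerating): v₀ = 10.6 m/s, a = 2.1 m/s².
v = v₀ + at = 10.6 + (2.1)(3.5) = 17.9 m/s
Δx = v₀t + ½at² = 10.6·3.5 + 0.5·2.1·3.5² = 50.0 m

Phase 3 (decelerating): v₀ = 17.9 m/s, a = -1.2 m/s².
v = v₀ + at = 17.9 + (-1.2)(10.5) = 5.35 m/s
Δx = v₀t + ½at² = 17.9·10.5 + 0.5·-1.2·10.5² = 122 m
Final speed = 5.35 m/s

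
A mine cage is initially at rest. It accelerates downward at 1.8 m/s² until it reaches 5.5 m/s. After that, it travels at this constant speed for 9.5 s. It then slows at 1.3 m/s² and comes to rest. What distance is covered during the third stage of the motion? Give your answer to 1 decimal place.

Phase 1 (accelerating): v₀ = 0 m/s, a = 1.8 m/s².
v = v₀ + at → t = (5.5 − 0) / 1.8 = 3.06 s
v² = v₀² + 2aΔx → Δx = (5.5² − 0²)/(2·1.8) = 8.40 m

Phase 2 (constant speed): v₀ = 5.50 m/s, a = 0 m/s².
v = v₀ + at = 5.50 + (0)(9.5) = 5.50 m/s
Δx = v₀t + ½at² = 5.50·9.5 + 0.5·0·9.5² = 52.2 m

Phase 3 (decelerating): v₀ = 5.50 m/s, a = -1.3 m/s².
v = v₀ + at → t = (0 − 5.50) / -1.3 = 4.23 s
v² = v₀² + 2aΔx → Δx = (0² − 5.50²)/(2·-1.3) = 11.6 m
Distance in phase 3 = 11.6 m

11.6 m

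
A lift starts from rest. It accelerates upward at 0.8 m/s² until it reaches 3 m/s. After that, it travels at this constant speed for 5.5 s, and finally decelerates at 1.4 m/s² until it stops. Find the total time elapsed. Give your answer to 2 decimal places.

11.39 s

Phase 1 (accelerating): v₀ = 0 m/s, a = 0.8 m/s².
v = v₀ + at → t = (3 − 0) / 0.8 = 3.75 s
v² = v₀² + 2aΔx → Δx = (3² − 0²)/(2·0.8) = 5.62 m

Phase 2 (constant speed): v₀ = 3.00 m/s, a = 0 m/s².
v = v₀ + at = 3.00 + (0)(5.5) = 3.00 m/s
Δx = v₀t + ½at² = 3.00·5.5 + 0.5·0·5.5² = 16.5 m

Phase 3 (decelerating): v₀ = 3.00 m/s, a = -1.4 m/s².
v = v₀ + at → t = (0 − 3.00) / -1.4 = 2.14 s
v² = v₀² + 2aΔx → Δx = (0² − 3.00²)/(2·-1.4) = 3.21 m
Total time = 3.75 + 5.50 + 2.14 = 11.4 s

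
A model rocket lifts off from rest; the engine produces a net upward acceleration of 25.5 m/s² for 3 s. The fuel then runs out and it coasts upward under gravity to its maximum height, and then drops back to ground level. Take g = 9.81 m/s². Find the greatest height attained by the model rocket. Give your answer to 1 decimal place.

413.0 m

Phase 1 (powered ascent): v₀ = 0 m/s, a = 25.5 m/s².
v = v₀ + at = 0 + (25.5)(3) = 76.5 m/s
Δx = v₀t + ½at² = 0·3 + 0.5·25.5·3² = 115 m

Phase 2 (coasting upward): v₀ = 76.5 m/s, a = -9.81 m/s².
v = v₀ + at → t = (0 − 76.5) / -9.81 = 7.80 s
v² = v₀² + 2aΔx → Δx = (0² − 76.5²)/(2·-9.81) = 298 m
Maximum height = 115 + 298 = 413 m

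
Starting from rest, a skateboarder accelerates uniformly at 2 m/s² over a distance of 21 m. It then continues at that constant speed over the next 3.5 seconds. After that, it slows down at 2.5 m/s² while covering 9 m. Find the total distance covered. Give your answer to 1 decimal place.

Phase 1 (accelerating): v₀ = 0 m/s, a = 2 m/s².
v² = v₀² + 2aΔx = 0² + 2·2·21 = 84.0 → v = 9.17 m/s
t = (v − v₀)/a = (9.17 − 0)/2 = 4.58 s

Phase 2 (constant speed): v₀ = 9.17 m/s, a = 0 m/s².
v = v₀ + at = 9.17 + (0)(3.5) = 9.17 m/s
Δx = v₀t + ½at² = 9.17·3.5 + 0.5·0·3.5² = 32.1 m

Phase 3 (decelerating): v₀ = 9.17 m/s, a = -2.5 m/s².
v² = v₀² + 2aΔx = 9.17² + 2·-2.5·9 = 39.0 → v = 6.24 m/s
t = (v − v₀)/a = (6.24 − 9.17)/-2.5 = 1.17 s
Total distance = 21.0 + 32.1 + 9.00 = 62.1 m

62.1 m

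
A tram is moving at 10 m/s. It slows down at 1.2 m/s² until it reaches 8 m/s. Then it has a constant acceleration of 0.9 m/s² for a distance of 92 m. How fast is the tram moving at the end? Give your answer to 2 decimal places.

Phase 1 (decelerating): v₀ = 10.0 m/s, a = -1.2 m/s².
v = v₀ + at → t = (8 − 10.0) / -1.2 = 1.67 s
v² = v₀² + 2aΔx → Δx = (8² − 10.0²)/(2·-1.2) = 15.0 m

Phase 2 (accelerating): v₀ = 8.00 m/s, a = 0.9 m/s².
v² = v₀² + 2aΔx = 8.00² + 2·0.9·92 = 230 → v = 15.2 m/s
t = (v − v₀)/a = (15.2 − 8.00)/0.9 = 7.95 s
Final speed = 15.2 m/s

15.15 m/s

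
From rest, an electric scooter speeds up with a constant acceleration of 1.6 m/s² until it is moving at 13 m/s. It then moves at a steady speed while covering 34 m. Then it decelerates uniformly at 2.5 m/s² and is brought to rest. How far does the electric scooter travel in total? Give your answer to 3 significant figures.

Phase 1 (accelerating): v₀ = 0 m/s, a = 1.6 m/s².
v = v₀ + at → t = (13 − 0) / 1.6 = 8.12 s
v² = v₀² + 2aΔx → Δx = (13² − 0²)/(2·1.6) = 52.8 m

Phase 2 (constant speed): v₀ = 13.0 m/s, a = 0 m/s².
Constant speed: t = d/v = 34/13.0 = 2.62 s

Phase 3 (decelerating): v₀ = 13.0 m/s, a = -2.5 m/s².
v = v₀ + at → t = (0 − 13.0) / -2.5 = 5.20 s
v² = v₀² + 2aΔx → Δx = (0² − 13.0²)/(2·-2.5) = 33.8 m
Total distance = 52.8 + 34.0 + 33.8 = 121 m

121 m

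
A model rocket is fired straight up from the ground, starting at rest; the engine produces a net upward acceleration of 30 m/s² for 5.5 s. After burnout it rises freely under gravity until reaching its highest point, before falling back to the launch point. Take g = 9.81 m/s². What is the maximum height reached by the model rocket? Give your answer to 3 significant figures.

1840 m

Phase 1 (powered ascent): v₀ = 0 m/s, a = 30 m/s².
v = v₀ + at = 0 + (30)(5.5) = 165 m/s
Δx = v₀t + ½at² = 0·5.5 + 0.5·30·5.5² = 454 m

Phase 2 (coasting upward): v₀ = 165 m/s, a = -9.81 m/s².
v = v₀ + at → t = (0 − 165) / -9.81 = 16.8 s
v² = v₀² + 2aΔx → Δx = (0² − 165²)/(2·-9.81) = 1390 m
Maximum height = 454 + 1390 = 1840 m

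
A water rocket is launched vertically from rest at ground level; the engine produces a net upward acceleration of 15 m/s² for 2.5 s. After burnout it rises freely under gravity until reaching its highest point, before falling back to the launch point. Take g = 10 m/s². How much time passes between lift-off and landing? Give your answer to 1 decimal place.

Phase 1 (powered ascent): v₀ = 0 m/s, a = 15 m/s².
v = v₀ + at = 0 + (15)(2.5) = 37.5 m/s
Δx = v₀t + ½at² = 0·2.5 + 0.5·15·2.5² = 46.9 m

Phase 2 (coasting upward): v₀ = 37.5 m/s, a = -10 m/s².
v = v₀ + at → t = (0 − 37.5) / -10 = 3.75 s
v² = v₀² + 2aΔx → Δx = (0² − 37.5²)/(2·-10) = 70.3 m

Phase 3 (free fall): v₀ = 0 m/s, a = -10 m/s².
Falls 117 m from rest: t = √(2·117/10) = 4.84 s; v = g·t = 48.4 m/s.
Total time = 2.50 + 3.75 + 4.84 = 11.1 s

11.1 s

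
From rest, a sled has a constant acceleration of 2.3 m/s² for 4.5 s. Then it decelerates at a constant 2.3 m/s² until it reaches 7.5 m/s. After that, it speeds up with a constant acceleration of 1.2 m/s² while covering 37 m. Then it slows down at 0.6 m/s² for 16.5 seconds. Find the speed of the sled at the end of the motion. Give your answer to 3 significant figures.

2.14 m/s

Phase 1 (accelerating): v₀ = 0 m/s, a = 2.3 m/s².
v = v₀ + at = 0 + (2.3)(4.5) = 10.3 m/s
Δx = v₀t + ½at² = 0·4.5 + 0.5·2.3·4.5² = 23.3 m

Phase 2 (decelerating): v₀ = 10.3 m/s, a = -2.3 m/s².
v = v₀ + at → t = (7.5 − 10.3) / -2.3 = 1.24 s
v² = v₀² + 2aΔx → Δx = (7.5² − 10.3²)/(2·-2.3) = 11.1 m

Phase 3 (accelerating): v₀ = 7.50 m/s, a = 1.2 m/s².
v² = v₀² + 2aΔx = 7.50² + 2·1.2·37 = 145 → v = 12.0 m/s
t = (v − v₀)/a = (12.0 − 7.50)/1.2 = 3.79 s

Phase 4 (decelerating): v₀ = 12.0 m/s, a = -0.6 m/s².
v = v₀ + at = 12.0 + (-0.6)(16.5) = 2.14 m/s
Δx = v₀t + ½at² = 12.0·16.5 + 0.5·-0.6·16.5² = 117 m
Final speed = 2.14 m/s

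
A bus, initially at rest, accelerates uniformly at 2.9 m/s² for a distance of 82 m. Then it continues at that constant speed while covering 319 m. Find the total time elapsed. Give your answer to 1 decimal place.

Phase 1 (accelerating): v₀ = 0 m/s, a = 2.9 m/s².
v² = v₀² + 2aΔx = 0² + 2·2.9·82 = 476 → v = 21.8 m/s
t = (v − v₀)/a = (21.8 − 0)/2.9 = 7.52 s

Phase 2 (constant speed): v₀ = 21.8 m/s, a = 0 m/s².
Constant speed: t = d/v = 319/21.8 = 14.6 s
Total time = 7.52 + 14.6 = 22.1 s

22.1 s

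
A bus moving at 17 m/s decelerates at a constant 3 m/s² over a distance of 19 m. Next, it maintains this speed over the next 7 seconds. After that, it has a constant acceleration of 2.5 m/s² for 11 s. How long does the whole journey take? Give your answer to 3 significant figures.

19.3 s

Phase 1 (decelerating): v₀ = 17.0 m/s, a = -3 m/s².
v² = v₀² + 2aΔx = 17.0² + 2·-3·19 = 175 → v = 13.2 m/s
t = (v − v₀)/a = (13.2 − 17.0)/-3 = 1.26 s

Phase 2 (constant speed): v₀ = 13.2 m/s, a = 0 m/s².
v = v₀ + at = 13.2 + (0)(7) = 13.2 m/s
Δx = v₀t + ½at² = 13.2·7 + 0.5·0·7² = 92.6 m

Phase 3 (accelerating): v₀ = 13.2 m/s, a = 2.5 m/s².
v = v₀ + at = 13.2 + (2.5)(11) = 40.7 m/s
Δx = v₀t + ½at² = 13.2·11 + 0.5·2.5·11² = 297 m
Total time = 1.26 + 7.00 + 11.0 = 19.3 s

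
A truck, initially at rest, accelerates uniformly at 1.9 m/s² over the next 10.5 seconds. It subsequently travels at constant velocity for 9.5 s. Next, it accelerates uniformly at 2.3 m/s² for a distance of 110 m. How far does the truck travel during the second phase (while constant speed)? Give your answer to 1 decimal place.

Phase 1 (accelerating): v₀ = 0 m/s, a = 1.9 m/s².
v = v₀ + at = 0 + (1.9)(10.5) = 19.9 m/s
Δx = v₀t + ½at² = 0·10.5 + 0.5·1.9·10.5² = 105 m

Phase 2 (constant speed): v₀ = 19.9 m/s, a = 0 m/s².
v = v₀ + at = 19.9 + (0)(9.5) = 19.9 m/s
Δx = v₀t + ½at² = 19.9·9.5 + 0.5·0·9.5² = 190 m
Distance in phase 2 = 190 m

189.5 m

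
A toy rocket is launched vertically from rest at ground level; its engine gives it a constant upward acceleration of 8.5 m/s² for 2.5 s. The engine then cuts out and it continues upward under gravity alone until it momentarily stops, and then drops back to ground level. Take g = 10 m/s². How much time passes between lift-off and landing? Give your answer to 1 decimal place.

Phase 1 (powered ascent): v₀ = 0 m/s, a = 8.5 m/s².
v = v₀ + at = 0 + (8.5)(2.5) = 21.2 m/s
Δx = v₀t + ½at² = 0·2.5 + 0.5·8.5·2.5² = 26.6 m

Phase 2 (coasting upward): v₀ = 21.2 m/s, a = -10 m/s².
v = v₀ + at → t = (0 − 21.2) / -10 = 2.12 s
v² = v₀² + 2aΔx → Δx = (0² − 21.2²)/(2·-10) = 22.6 m

Phase 3 (free fall): v₀ = 0 m/s, a = -10 m/s².
Falls 49.1 m from rest: t = √(2·49.1/10) = 3.13 s; v = g·t = 31.3 m/s.
Total time = 2.50 + 2.12 + 3.13 = 7.76 s

7.8 s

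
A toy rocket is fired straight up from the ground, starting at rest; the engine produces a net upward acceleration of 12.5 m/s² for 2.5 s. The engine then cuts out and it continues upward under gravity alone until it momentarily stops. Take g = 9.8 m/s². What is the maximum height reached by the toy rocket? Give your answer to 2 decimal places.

Phase 1 (powered ascent): v₀ = 0 m/s, a = 12.5 m/s².
v = v₀ + at = 0 + (12.5)(2.5) = 31.2 m/s
Δx = v₀t + ½at² = 0·2.5 + 0.5·12.5·2.5² = 39.1 m

Phase 2 (coasting upward): v₀ = 31.2 m/s, a = -9.8 m/s².
v = v₀ + at → t = (0 − 31.2) / -9.8 = 3.19 s
v² = v₀² + 2aΔx → Δx = (0² − 31.2²)/(2·-9.8) = 49.8 m
Maximum height = 39.1 + 49.8 = 88.9 m

88.89 m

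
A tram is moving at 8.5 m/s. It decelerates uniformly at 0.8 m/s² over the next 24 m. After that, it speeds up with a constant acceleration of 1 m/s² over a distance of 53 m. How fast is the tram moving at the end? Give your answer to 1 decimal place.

11.8 m/s

Phase 1 (decelerating): v₀ = 8.50 m/s, a = -0.8 m/s².
v² = v₀² + 2aΔx = 8.50² + 2·-0.8·24 = 33.8 → v = 5.82 m/s
t = (v − v₀)/a = (5.82 − 8.50)/-0.8 = 3.35 s

Phase 2 (accelerating): v₀ = 5.82 m/s, a = 1 m/s².
v² = v₀² + 2aΔx = 5.82² + 2·1·53 = 140 → v = 11.8 m/s
t = (v − v₀)/a = (11.8 − 5.82)/1 = 6.01 s
Final speed = 11.8 m/s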